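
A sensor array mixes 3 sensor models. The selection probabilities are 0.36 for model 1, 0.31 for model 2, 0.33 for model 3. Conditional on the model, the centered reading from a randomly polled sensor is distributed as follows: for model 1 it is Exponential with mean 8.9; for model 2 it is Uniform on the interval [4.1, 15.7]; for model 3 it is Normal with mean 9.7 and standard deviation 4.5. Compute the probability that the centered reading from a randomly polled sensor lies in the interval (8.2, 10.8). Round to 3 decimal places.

0.181

Conditional on each model, P(8.2 < X < 10.8): 1: 0.100822; 2: 0.224138; 3: 0.227115.
By total probability, P(8.2 < X < 10.8) = 0.36·0.100822 + 0.31·0.224138 + 0.33·0.227115 = 0.180727.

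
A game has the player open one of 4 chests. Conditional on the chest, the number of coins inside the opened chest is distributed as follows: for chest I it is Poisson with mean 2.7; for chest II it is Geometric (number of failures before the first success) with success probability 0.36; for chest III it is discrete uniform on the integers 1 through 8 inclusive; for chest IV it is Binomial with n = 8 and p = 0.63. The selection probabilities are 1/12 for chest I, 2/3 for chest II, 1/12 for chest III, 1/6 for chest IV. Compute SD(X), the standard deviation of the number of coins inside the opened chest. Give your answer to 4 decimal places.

2.4514

Per component, I: μ=2.7, E[X²]=9.99; II: μ=1.77778, E[X²]=8.09877; III: μ=4.5, E[X²]=25.5; IV: μ=5.04, E[X²]=27.2664.
E[X] = 0.0833333·2.7 + 0.666667·1.77778 + 0.0833333·4.5 + 0.166667·5.04 = 2.62519.
E[X²] = 0.0833333·9.99 + 0.666667·8.09877 + 0.0833333·25.5 + 0.166667·27.2664 = 12.9011.
Var(X) = E[X²] − (E[X])² = 12.9011 − 6.8916 = 6.00948.
SD(X) = √6.00948 = 2.45142.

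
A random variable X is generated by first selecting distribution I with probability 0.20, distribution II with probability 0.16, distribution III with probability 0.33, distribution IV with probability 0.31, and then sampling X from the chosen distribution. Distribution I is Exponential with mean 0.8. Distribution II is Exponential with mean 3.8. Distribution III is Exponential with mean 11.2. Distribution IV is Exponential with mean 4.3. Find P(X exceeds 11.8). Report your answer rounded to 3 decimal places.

Conditional on each component, P(X > 11.8): I: 3.92786e-07; II: 0.0448127; III: 0.34869; IV: 0.0643006.
By total probability, P(X > 11.8) = 0.2·3.92786e-07 + 0.16·0.0448127 + 0.33·0.34869 + 0.31·0.0643006 = 0.142171.

0.142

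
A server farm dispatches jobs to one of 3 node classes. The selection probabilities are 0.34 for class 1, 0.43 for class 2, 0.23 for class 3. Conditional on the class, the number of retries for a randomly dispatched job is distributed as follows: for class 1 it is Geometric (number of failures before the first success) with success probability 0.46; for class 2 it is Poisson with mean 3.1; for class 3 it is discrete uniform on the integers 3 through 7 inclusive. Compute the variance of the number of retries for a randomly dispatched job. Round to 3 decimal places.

Per component, 1: μ=1.17391, E[X²]=3.93006; 2: μ=3.1, E[X²]=12.71; 3: μ=5, E[X²]=27.
E[X] = 0.34·1.17391 + 0.43·3.1 + 0.23·5 = 2.88213.
E[X²] = 0.34·3.93006 + 0.43·12.71 + 0.23·27 = 13.0115.
Var(X) = E[X²] − (E[X])² = 13.0115 − 8.30668 = 4.70484.

4.705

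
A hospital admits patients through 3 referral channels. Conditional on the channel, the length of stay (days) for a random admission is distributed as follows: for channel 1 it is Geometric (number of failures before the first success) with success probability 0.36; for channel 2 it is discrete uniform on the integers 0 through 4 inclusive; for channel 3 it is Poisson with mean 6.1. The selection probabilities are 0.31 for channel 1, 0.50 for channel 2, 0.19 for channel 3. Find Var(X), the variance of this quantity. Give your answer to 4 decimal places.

6.3948

Per component, 1: μ=1.77778, E[X²]=8.09877; 2: μ=2, E[X²]=6; 3: μ=6.1, E[X²]=43.31.
E[X] = 0.31·1.77778 + 0.5·2 + 0.19·6.1 = 2.71011.
E[X²] = 0.31·8.09877 + 0.5·6 + 0.19·43.31 = 13.7395.
Var(X) = E[X²] − (E[X])² = 13.7395 − 7.3447 = 6.39482.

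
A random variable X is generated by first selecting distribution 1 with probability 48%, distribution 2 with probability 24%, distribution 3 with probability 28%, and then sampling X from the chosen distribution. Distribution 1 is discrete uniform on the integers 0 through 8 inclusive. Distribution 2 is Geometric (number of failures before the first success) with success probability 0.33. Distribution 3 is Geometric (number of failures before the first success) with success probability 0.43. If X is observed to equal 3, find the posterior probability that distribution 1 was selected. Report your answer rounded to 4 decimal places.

0.5363

Likelihoods P(X=3 | ·): 1: 0.111111; 2: 0.0992518; 3: 0.079633.
Posterior ∝ prior × likelihood. Numerator for 1: 0.48·0.111111 = 0.0533333.
Normalizing constant: 0.48·0.111111 + 0.24·0.0992518 + 0.28·0.079633 = 0.099451.
P(1 | observation) = 0.0533333 / 0.099451 = 0.536277.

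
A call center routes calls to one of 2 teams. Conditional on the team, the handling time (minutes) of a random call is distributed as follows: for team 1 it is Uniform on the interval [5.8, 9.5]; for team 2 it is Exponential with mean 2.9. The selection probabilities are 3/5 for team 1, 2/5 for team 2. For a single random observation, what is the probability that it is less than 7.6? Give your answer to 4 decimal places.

0.6628

Conditional on each team, P(X < 7.6): 1: 0.486486; 2: 0.927247.
By total probability, P(X < 7.6) = 0.6·0.486486 + 0.4·0.927247 = 0.662791.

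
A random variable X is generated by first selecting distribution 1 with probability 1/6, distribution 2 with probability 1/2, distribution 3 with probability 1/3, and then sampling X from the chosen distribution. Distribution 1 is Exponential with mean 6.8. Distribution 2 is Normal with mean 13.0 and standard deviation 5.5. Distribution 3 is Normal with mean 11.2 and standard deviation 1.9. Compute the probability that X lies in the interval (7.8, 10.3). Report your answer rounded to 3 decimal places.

0.180

Conditional on each component, P(7.8 < X < 10.3): 1: 0.0976966; 2: 0.139532; 3: 0.281093.
By total probability, P(7.8 < X < 10.3) = 0.166667·0.0976966 + 0.5·0.139532 + 0.333333·0.281093 = 0.179746.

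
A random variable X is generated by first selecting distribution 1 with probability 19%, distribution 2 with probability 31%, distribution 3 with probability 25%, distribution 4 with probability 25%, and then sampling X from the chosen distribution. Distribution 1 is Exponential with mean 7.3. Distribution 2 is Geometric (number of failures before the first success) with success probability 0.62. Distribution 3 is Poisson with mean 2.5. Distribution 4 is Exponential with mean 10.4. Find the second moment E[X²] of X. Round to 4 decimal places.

76.9406

For each component E[X²] = Var + (mean)², giving 1: 106.58; 2: 1.3642; 3: 8.75; 4: 216.32.
Overall E[X²] = 0.19·106.58 + 0.31·1.3642 + 0.25·8.75 + 0.25·216.32 = 76.9406.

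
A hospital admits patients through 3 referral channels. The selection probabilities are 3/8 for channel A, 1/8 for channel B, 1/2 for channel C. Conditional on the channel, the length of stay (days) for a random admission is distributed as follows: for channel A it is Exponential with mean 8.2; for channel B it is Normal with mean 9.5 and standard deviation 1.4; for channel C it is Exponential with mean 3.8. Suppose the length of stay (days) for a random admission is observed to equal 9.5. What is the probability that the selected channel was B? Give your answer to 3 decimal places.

0.586

Likelihoods f(9.5 | ·): A: 0.038286; B: 0.284959; C: 0.0216013.
Posterior ∝ prior × likelihood. Numerator for B: 0.125·0.284959 = 0.0356198.
Normalizing constant: 0.375·0.038286 + 0.125·0.284959 + 0.5·0.0216013 = 0.0607778.
P(B | observation) = 0.0356198 / 0.0607778 = 0.586067.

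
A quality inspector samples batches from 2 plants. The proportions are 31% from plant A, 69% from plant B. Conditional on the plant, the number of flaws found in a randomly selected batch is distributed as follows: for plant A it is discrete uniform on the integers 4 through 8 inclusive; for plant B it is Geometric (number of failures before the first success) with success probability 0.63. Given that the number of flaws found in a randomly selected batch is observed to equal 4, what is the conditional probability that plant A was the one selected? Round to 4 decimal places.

Likelihoods P(X=4 | ·): A: 0.2; B: 0.0118072.
Posterior ∝ prior × likelihood. Numerator for A: 0.31·0.2 = 0.062.
Normalizing constant: 0.31·0.2 + 0.69·0.0118072 = 0.070147.
P(A | observation) = 0.062 / 0.070147 = 0.883858.

0.8839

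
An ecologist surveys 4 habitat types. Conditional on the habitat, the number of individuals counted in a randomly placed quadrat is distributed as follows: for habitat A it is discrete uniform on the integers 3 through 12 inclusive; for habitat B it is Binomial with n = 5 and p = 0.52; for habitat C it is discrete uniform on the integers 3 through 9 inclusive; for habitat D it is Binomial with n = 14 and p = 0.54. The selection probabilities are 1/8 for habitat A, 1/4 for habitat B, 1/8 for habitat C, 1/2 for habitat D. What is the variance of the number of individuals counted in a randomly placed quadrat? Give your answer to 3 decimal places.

Per component, A: μ=7.5, E[X²]=64.5; B: μ=2.6, E[X²]=8.008; C: μ=6, E[X²]=40; D: μ=7.56, E[X²]=60.6312.
E[X] = 0.125·7.5 + 0.25·2.6 + 0.125·6 + 0.5·7.56 = 6.1175.
E[X²] = 0.125·64.5 + 0.25·8.008 + 0.125·40 + 0.5·60.6312 = 45.3801.
Var(X) = E[X²] − (E[X])² = 45.3801 − 37.4238 = 7.95629.

7.956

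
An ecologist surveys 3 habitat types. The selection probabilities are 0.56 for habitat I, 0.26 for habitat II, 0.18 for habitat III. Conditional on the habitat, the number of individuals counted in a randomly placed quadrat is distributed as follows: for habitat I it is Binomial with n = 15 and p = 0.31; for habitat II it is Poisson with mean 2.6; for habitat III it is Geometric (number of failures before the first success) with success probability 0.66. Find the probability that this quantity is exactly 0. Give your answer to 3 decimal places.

Conditional on each habitat, P(X = 0): I: 0.00382592; II: 0.0742736; III: 0.66.
By total probability, P(X = 0) = 0.56·0.00382592 + 0.26·0.0742736 + 0.18·0.66 = 0.140254.

0.140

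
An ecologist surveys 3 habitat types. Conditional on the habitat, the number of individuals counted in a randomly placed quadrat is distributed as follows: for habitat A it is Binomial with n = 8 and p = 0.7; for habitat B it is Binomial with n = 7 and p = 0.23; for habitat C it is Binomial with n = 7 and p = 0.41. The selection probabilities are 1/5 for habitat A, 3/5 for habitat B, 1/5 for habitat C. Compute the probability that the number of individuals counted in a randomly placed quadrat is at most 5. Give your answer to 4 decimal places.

Conditional on each habitat, P(X ≤ 5): A: 0.448226; B: 0.999168; C: 0.978435.
By total probability, P(X ≤ 5) = 0.2·0.448226 + 0.6·0.999168 + 0.2·0.978435 = 0.884833.

0.8848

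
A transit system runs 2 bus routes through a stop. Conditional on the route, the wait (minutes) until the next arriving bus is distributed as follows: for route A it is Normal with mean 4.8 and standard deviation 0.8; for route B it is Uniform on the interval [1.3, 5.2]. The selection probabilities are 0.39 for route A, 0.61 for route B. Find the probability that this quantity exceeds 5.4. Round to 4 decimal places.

Conditional on each route, P(X > 5.4): A: 0.226627; B: 0.
By total probability, P(X > 5.4) = 0.39·0.226627 + 0.61·0 = 0.0883847.

0.0884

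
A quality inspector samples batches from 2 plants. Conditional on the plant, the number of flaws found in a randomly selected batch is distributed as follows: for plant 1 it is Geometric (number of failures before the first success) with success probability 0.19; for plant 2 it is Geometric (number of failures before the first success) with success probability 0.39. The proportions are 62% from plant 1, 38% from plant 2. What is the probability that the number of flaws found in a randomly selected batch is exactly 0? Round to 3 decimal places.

Conditional on each plant, P(X = 0): 1: 0.19; 2: 0.39.
By total probability, P(X = 0) = 0.62·0.19 + 0.38·0.39 = 0.266.

0.266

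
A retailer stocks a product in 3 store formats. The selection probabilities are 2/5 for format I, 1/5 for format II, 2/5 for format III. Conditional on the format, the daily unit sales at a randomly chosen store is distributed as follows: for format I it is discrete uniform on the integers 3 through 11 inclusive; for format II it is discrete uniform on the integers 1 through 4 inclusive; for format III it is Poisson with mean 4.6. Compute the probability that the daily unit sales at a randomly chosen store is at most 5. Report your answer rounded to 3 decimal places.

Conditional on each format, P(X ≤ 5): I: 0.333333; II: 1; III: 0.68576.
By total probability, P(X ≤ 5) = 0.4·0.333333 + 0.2·1 + 0.4·0.68576 = 0.607637.

0.608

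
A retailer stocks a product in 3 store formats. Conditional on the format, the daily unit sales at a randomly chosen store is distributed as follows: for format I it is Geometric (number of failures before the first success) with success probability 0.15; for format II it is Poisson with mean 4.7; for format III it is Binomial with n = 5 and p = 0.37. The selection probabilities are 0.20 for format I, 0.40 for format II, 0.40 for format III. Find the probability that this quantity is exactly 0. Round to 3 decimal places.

Conditional on each format, P(X = 0): I: 0.15; II: 0.00909528; III: 0.0992437.
By total probability, P(X = 0) = 0.2·0.15 + 0.4·0.00909528 + 0.4·0.0992437 = 0.0733356.

0.073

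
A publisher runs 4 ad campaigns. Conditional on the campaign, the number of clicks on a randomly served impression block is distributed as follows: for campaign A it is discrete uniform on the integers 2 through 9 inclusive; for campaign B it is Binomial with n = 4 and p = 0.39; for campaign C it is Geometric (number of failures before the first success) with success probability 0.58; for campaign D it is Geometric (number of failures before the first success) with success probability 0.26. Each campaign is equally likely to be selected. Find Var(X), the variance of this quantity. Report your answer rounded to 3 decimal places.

7.864

Per component, A: μ=5.5, E[X²]=35.5; B: μ=1.56, E[X²]=3.3852; C: μ=0.724138, E[X²]=1.77289; D: μ=2.84615, E[X²]=19.0473.
E[X] = 0.25·5.5 + 0.25·1.56 + 0.25·0.724138 + 0.25·2.84615 = 2.65757.
E[X²] = 0.25·35.5 + 0.25·3.3852 + 0.25·1.77289 + 0.25·19.0473 = 14.9264.
Var(X) = E[X²] − (E[X])² = 14.9264 − 7.06269 = 7.86366.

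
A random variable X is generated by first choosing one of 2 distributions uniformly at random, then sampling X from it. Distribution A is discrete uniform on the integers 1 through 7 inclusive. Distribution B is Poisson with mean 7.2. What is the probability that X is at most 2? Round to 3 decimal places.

0.156

Conditional on each component, P(X ≤ 2): A: 0.285714; B: 0.0254735.
By total probability, P(X ≤ 2) = 0.5·0.285714 + 0.5·0.0254735 = 0.155594.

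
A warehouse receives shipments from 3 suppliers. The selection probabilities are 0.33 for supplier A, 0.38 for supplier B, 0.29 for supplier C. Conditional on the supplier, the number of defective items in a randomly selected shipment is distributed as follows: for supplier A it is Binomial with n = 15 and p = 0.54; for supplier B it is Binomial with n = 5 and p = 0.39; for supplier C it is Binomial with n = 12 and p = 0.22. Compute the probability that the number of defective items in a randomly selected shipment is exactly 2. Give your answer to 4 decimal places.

Conditional on each supplier, P(X = 2): A: 0.00126424; B: 0.345238; C: 0.266278.
By total probability, P(X = 2) = 0.33·0.00126424 + 0.38·0.345238 + 0.29·0.266278 = 0.208828.

0.2088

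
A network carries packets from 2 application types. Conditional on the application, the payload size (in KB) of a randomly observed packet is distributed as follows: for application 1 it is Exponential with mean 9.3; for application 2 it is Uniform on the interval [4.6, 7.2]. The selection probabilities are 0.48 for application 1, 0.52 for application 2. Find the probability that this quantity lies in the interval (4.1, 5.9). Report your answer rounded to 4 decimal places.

0.3144

Conditional on each application, P(4.1 < X < 5.9): 1: 0.113234; 2: 0.5.
By total probability, P(4.1 < X < 5.9) = 0.48·0.113234 + 0.52·0.5 = 0.314352.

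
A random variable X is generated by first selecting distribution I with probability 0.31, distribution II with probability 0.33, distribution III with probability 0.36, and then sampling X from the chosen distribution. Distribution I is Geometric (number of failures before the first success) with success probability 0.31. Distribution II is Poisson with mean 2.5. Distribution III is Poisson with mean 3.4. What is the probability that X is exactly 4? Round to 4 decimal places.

Conditional on each component, P(X = 4): I: 0.0702681; II: 0.133602; III: 0.185825.
By total probability, P(X = 4) = 0.31·0.0702681 + 0.33·0.133602 + 0.36·0.185825 = 0.132769.

0.1328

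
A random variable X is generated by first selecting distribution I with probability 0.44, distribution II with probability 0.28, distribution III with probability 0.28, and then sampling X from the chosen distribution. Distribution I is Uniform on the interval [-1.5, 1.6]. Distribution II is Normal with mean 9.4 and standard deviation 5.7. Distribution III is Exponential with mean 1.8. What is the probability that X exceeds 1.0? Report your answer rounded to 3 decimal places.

Conditional on each component, P(X > 1.0): I: 0.193548; II: 0.929717; III: 0.573753.
By total probability, P(X > 1.0) = 0.44·0.193548 + 0.28·0.929717 + 0.28·0.573753 = 0.506133.

0.506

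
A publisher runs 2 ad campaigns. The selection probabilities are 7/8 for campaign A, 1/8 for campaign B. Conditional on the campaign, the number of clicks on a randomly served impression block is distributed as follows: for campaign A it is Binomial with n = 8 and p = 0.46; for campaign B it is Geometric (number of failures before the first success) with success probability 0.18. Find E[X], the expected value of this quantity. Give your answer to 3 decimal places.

3.789

Component means — A: 3.68; B: 4.55556.
E[X] = 0.875·3.68 + 0.125·4.55556 = 3.78944.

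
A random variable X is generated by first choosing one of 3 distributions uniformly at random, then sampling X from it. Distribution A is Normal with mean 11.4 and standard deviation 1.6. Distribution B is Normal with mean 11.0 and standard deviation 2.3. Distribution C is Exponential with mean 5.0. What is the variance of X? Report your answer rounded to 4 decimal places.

19.5189

Per component, A: μ=11.4, E[X²]=132.52; B: μ=11, E[X²]=126.29; C: μ=5, E[X²]=50.
E[X] = 0.333333·11.4 + 0.333333·11 + 0.333333·5 = 9.13333.
E[X²] = 0.333333·132.52 + 0.333333·126.29 + 0.333333·50 = 102.937.
Var(X) = E[X²] − (E[X])² = 102.937 − 83.4178 = 19.5189.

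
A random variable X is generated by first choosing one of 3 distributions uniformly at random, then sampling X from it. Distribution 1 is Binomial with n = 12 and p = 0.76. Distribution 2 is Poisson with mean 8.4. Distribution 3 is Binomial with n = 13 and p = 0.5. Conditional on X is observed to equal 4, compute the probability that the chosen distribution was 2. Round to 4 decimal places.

Likelihoods P(X=4 | ·): 1: 0.00181781; 2: 0.0466479; 3: 0.0872803.
Posterior ∝ prior × likelihood. Numerator for 2: 0.333333·0.0466479 = 0.0155493.
Normalizing constant: 0.333333·0.00181781 + 0.333333·0.0466479 + 0.333333·0.0872803 = 0.0452487.
P(2 | observation) = 0.0155493 / 0.0452487 = 0.343641.

0.3436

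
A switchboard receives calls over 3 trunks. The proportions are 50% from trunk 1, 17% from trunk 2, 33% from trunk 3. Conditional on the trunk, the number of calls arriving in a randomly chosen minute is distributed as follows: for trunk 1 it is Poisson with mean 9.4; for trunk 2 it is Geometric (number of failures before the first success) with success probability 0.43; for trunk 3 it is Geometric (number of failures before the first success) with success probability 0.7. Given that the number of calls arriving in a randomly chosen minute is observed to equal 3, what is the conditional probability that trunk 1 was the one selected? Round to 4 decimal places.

0.2245

Likelihoods P(X=3 | ·): 1: 0.0114515; 2: 0.079633; 3: 0.0189.
Posterior ∝ prior × likelihood. Numerator for 1: 0.5·0.0114515 = 0.00572577.
Normalizing constant: 0.5·0.0114515 + 0.17·0.079633 + 0.33·0.0189 = 0.0255004.
P(1 | observation) = 0.00572577 / 0.0255004 = 0.224537.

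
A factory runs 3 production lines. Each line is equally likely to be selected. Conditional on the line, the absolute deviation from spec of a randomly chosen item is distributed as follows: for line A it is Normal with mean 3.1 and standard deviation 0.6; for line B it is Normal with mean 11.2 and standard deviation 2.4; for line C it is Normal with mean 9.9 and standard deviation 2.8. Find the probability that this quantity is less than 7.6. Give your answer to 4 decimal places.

0.4242

Conditional on each line, P(X < 7.6): A: 1; B: 0.0668072; C: 0.205701.
By total probability, P(X < 7.6) = 0.333333·1 + 0.333333·0.0668072 + 0.333333·0.205701 = 0.424169.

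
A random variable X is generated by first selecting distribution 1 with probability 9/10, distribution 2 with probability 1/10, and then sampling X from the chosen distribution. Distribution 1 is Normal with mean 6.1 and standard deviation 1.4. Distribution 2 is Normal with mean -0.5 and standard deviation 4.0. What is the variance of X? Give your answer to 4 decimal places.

Per component, 1: μ=6.1, E[X²]=39.17; 2: μ=-0.5, E[X²]=16.25.
E[X] = 0.9·6.1 + 0.1·-0.5 = 5.44.
E[X²] = 0.9·39.17 + 0.1·16.25 = 36.878.
Var(X) = E[X²] − (E[X])² = 36.878 − 29.5936 = 7.2844.

7.2844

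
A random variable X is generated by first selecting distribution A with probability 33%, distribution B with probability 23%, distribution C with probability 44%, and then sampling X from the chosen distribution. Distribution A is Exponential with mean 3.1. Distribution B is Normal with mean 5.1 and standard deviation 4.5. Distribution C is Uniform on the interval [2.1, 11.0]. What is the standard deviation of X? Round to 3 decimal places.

3.602

Per component, A: μ=3.1, E[X²]=19.22; B: μ=5.1, E[X²]=46.26; C: μ=6.55, E[X²]=49.5033.
E[X] = 0.33·3.1 + 0.23·5.1 + 0.44·6.55 = 5.078.
E[X²] = 0.33·19.22 + 0.23·46.26 + 0.44·49.5033 = 38.7639.
Var(X) = E[X²] − (E[X])² = 38.7639 − 25.7861 = 12.9778.
SD(X) = √12.9778 = 3.60247.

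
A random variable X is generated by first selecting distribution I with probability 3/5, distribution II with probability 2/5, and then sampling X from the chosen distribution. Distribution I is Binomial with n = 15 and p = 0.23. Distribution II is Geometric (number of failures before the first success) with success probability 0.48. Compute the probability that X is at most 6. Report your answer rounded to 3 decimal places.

0.973

Conditional on each component, P(X ≤ 6): I: 0.962571; II: 0.989719.
By total probability, P(X ≤ 6) = 0.6·0.962571 + 0.4·0.989719 = 0.973431.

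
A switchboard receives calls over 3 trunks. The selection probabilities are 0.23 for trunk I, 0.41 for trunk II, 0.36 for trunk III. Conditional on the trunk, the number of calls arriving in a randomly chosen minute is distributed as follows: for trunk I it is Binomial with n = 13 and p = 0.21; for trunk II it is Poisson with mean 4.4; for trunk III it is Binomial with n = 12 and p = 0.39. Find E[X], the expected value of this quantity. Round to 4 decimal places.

4.1167

Component means — I: 2.73; II: 4.4; III: 4.68.
E[X] = 0.23·2.73 + 0.41·4.4 + 0.36·4.68 = 4.1167.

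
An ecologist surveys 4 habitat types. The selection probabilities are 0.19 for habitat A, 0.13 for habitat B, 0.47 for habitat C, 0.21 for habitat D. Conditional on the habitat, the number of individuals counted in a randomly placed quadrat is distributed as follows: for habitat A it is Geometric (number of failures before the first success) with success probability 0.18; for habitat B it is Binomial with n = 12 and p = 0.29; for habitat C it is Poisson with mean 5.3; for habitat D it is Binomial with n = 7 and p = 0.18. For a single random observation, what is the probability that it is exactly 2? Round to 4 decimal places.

Conditional on each habitat, P(X = 2): A: 0.121032; B: 0.180686; C: 0.0701069; D: 0.252251.
By total probability, P(X = 2) = 0.19·0.121032 + 0.13·0.180686 + 0.47·0.0701069 + 0.21·0.252251 = 0.132408.

0.1324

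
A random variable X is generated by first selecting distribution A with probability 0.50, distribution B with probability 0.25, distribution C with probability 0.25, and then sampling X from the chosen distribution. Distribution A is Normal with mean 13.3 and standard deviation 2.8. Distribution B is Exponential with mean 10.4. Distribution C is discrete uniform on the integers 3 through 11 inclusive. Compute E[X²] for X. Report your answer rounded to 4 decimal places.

160.3617

For each component E[X²] = Var + (mean)², giving A: 184.73; B: 216.32; C: 55.6667.
Overall E[X²] = 0.5·184.73 + 0.25·216.32 + 0.25·55.6667 = 160.362.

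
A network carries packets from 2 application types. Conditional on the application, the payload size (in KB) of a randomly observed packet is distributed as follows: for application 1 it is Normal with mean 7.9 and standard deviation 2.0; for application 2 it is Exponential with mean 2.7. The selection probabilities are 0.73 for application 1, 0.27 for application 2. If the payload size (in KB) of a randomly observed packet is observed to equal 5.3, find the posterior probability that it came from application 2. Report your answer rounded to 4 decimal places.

0.1834

Likelihoods f(5.3 | ·): 1: 0.0856843; 2: 0.0520154.
Posterior ∝ prior × likelihood. Numerator for 2: 0.27·0.0520154 = 0.0140442.
Normalizing constant: 0.73·0.0856843 + 0.27·0.0520154 = 0.0765937.
P(2 | observation) = 0.0140442 / 0.0765937 = 0.183359.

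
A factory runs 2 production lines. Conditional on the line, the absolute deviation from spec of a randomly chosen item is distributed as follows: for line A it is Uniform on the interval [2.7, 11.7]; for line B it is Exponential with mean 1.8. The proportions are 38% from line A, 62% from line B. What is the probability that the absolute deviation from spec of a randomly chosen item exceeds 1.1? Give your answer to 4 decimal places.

Conditional on each line, P(X > 1.1): A: 1; B: 0.542747.
By total probability, P(X > 1.1) = 0.38·1 + 0.62·0.542747 = 0.716503.

0.7165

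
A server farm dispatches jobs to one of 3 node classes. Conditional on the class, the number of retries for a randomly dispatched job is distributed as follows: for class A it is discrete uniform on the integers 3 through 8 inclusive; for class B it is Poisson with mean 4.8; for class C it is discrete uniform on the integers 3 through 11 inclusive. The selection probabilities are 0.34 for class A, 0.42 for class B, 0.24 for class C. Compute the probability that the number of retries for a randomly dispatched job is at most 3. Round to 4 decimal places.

0.2069

Conditional on each class, P(X ≤ 3): A: 0.166667; B: 0.29423; C: 0.111111.
By total probability, P(X ≤ 3) = 0.34·0.166667 + 0.42·0.29423 + 0.24·0.111111 = 0.20691.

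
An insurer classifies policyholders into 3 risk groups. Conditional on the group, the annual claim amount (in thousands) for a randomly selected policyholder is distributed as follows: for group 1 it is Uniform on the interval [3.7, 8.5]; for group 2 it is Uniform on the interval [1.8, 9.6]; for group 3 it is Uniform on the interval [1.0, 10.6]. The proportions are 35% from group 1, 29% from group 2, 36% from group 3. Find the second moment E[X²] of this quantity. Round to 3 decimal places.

For each component E[X²] = Var + (mean)², giving 1: 39.13; 2: 37.56; 3: 41.32.
Overall E[X²] = 0.35·39.13 + 0.29·37.56 + 0.36·41.32 = 39.4631.

39.463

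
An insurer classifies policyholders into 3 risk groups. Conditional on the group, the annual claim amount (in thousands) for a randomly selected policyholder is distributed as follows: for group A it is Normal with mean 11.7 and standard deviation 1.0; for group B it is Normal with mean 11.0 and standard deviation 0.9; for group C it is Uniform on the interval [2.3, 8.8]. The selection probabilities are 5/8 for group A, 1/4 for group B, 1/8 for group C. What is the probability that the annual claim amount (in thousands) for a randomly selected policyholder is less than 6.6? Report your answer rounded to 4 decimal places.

0.0827

Conditional on each group, P(X < 6.6): A: 1.69827e-07; B: 5.07034e-07; C: 0.661538.
By total probability, P(X < 6.6) = 0.625·1.69827e-07 + 0.25·5.07034e-07 + 0.125·0.661538 = 0.0826925.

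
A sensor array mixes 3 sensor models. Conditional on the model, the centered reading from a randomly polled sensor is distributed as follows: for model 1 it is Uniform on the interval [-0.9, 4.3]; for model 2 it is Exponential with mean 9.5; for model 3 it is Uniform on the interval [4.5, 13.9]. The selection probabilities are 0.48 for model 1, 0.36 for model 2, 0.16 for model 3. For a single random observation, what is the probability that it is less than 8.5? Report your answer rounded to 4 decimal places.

Conditional on each model, P(X < 8.5): 1: 1; 2: 0.591285; 3: 0.425532.
By total probability, P(X < 8.5) = 0.48·1 + 0.36·0.591285 + 0.16·0.425532 = 0.760948.

0.7609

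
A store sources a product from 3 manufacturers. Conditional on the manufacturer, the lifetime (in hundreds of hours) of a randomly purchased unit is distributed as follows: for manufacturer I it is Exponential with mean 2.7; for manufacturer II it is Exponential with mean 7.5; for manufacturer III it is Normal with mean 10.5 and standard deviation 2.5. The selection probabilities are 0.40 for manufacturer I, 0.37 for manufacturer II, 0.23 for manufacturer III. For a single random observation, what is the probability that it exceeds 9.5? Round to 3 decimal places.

Conditional on each manufacturer, P(X > 9.5): I: 0.0296433; II: 0.281769; III: 0.655422.
By total probability, P(X > 9.5) = 0.4·0.0296433 + 0.37·0.281769 + 0.23·0.655422 = 0.266859.

0.267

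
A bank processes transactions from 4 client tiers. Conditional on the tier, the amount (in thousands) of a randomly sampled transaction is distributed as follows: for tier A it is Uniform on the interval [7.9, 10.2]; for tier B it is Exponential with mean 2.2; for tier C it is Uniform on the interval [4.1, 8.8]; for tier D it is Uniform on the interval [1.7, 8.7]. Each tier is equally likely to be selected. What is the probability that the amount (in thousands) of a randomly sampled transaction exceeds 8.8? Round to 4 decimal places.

Conditional on each tier, P(X > 8.8): A: 0.608696; B: 0.0183156; C: 0; D: 0.
By total probability, P(X > 8.8) = 0.25·0.608696 + 0.25·0.0183156 + 0.25·0 + 0.25·0 = 0.156753.

0.1568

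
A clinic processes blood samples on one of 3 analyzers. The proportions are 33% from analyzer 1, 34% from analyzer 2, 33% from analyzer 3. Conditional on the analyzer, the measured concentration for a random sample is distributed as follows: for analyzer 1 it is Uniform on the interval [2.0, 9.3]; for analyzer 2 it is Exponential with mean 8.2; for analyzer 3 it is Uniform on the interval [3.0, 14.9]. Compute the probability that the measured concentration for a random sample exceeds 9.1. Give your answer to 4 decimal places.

Conditional on each analyzer, P(X > 9.1): 1: 0.0273973; 2: 0.329639; 3: 0.487395.
By total probability, P(X > 9.1) = 0.33·0.0273973 + 0.34·0.329639 + 0.33·0.487395 = 0.281959.

0.2820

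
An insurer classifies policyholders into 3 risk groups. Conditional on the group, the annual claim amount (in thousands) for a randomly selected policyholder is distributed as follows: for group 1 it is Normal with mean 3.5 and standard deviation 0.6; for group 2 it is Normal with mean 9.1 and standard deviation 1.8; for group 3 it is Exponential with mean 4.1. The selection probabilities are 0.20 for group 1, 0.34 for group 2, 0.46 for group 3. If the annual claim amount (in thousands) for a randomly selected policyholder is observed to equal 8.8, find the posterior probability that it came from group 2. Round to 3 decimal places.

0.850

Likelihoods f(8.8 | ·): 1: 7.57255e-18; 2: 0.218578; 3: 0.0285149.
Posterior ∝ prior × likelihood. Numerator for 2: 0.34·0.218578 = 0.0743164.
Normalizing constant: 0.2·7.57255e-18 + 0.34·0.218578 + 0.46·0.0285149 = 0.0874332.
P(2 | observation) = 0.0743164 / 0.0874332 = 0.849979.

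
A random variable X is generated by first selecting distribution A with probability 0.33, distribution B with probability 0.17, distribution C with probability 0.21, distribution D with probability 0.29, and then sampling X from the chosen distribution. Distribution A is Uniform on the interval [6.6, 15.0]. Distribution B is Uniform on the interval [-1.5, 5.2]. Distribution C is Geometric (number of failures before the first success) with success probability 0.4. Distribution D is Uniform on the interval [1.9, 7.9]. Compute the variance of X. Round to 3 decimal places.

19.220

Per component, A: μ=10.8, E[X²]=122.52; B: μ=1.85, E[X²]=7.16333; C: μ=1.5, E[X²]=6; D: μ=4.9, E[X²]=27.01.
E[X] = 0.33·10.8 + 0.17·1.85 + 0.21·1.5 + 0.29·4.9 = 5.6145.
E[X²] = 0.33·122.52 + 0.17·7.16333 + 0.21·6 + 0.29·27.01 = 50.7423.
Var(X) = E[X²] − (E[X])² = 50.7423 − 31.5226 = 19.2197.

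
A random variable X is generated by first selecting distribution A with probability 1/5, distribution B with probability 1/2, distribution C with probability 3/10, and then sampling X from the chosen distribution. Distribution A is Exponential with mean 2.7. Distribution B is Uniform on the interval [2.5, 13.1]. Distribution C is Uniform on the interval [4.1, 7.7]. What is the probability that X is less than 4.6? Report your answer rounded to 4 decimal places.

Conditional on each component, P(X < 4.6): A: 0.817992; B: 0.198113; C: 0.138889.
By total probability, P(X < 4.6) = 0.2·0.817992 + 0.5·0.198113 + 0.3·0.138889 = 0.304322.

0.3043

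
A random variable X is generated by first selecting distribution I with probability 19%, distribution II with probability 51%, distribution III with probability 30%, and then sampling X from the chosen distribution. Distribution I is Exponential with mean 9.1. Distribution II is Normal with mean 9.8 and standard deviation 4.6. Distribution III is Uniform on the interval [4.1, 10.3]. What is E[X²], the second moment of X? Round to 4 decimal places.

107.7528

For each component E[X²] = Var + (mean)², giving I: 165.62; II: 117.2; III: 55.0433.
Overall E[X²] = 0.19·165.62 + 0.51·117.2 + 0.3·55.0433 = 107.753.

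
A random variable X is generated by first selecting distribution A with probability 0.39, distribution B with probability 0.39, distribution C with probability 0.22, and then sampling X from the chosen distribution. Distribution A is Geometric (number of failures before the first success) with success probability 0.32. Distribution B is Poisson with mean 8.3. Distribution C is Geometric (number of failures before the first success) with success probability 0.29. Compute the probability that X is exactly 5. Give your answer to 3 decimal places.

Conditional on each component, P(X = 5): A: 0.0465259; B: 0.0815765; C: 0.0523227.
By total probability, P(X = 5) = 0.39·0.0465259 + 0.39·0.0815765 + 0.22·0.0523227 = 0.0614709.

0.061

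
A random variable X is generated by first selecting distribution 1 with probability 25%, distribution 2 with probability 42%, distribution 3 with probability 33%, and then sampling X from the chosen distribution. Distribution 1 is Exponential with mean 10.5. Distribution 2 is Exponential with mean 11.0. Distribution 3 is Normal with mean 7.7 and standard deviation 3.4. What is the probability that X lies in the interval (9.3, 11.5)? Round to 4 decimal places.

Conditional on each component, P(9.3 < X < 11.5): 1: 0.0779595; 2: 0.0778302; 3: 0.187109.
By total probability, P(9.3 < X < 11.5) = 0.25·0.0779595 + 0.42·0.0778302 + 0.33·0.187109 = 0.113924.

0.1139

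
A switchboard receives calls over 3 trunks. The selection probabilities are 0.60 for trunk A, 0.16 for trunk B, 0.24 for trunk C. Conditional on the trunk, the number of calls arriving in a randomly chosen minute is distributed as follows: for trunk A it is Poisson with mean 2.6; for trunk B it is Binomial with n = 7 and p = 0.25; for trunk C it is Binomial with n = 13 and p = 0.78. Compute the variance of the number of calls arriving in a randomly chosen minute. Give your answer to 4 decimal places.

13.2644

Per component, A: μ=2.6, E[X²]=9.36; B: μ=1.75, E[X²]=4.375; C: μ=10.14, E[X²]=105.05.
E[X] = 0.6·2.6 + 0.16·1.75 + 0.24·10.14 = 4.2736.
E[X²] = 0.6·9.36 + 0.16·4.375 + 0.24·105.05 = 31.5281.
Var(X) = E[X²] − (E[X])² = 31.5281 − 18.2637 = 13.2644.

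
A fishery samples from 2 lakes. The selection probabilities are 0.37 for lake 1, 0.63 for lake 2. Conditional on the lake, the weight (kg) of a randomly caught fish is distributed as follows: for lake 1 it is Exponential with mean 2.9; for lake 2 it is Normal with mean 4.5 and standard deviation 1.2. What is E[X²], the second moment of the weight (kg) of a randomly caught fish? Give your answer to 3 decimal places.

For each component E[X²] = Var + (mean)², giving 1: 16.82; 2: 21.69.
Overall E[X²] = 0.37·16.82 + 0.63·21.69 = 19.8881.

19.888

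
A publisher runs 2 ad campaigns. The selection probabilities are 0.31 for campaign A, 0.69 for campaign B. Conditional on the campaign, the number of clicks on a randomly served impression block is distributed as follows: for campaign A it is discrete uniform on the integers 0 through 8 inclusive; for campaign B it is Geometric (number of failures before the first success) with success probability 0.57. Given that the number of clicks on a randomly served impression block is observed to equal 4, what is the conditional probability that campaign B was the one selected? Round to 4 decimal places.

0.2808

Likelihoods P(X=4 | ·): A: 0.111111; B: 0.0194872.
Posterior ∝ prior × likelihood. Numerator for B: 0.69·0.0194872 = 0.0134461.
Normalizing constant: 0.31·0.111111 + 0.69·0.0194872 = 0.0478906.
P(B | observation) = 0.0134461 / 0.0478906 = 0.280768.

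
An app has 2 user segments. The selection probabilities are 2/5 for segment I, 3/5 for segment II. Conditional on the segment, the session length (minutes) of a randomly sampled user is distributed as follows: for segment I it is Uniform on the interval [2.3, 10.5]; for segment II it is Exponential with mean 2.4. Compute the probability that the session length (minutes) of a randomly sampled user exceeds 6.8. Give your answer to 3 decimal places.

Conditional on each segment, P(X > 6.8): I: 0.45122; II: 0.0588165.
By total probability, P(X > 6.8) = 0.4·0.45122 + 0.6·0.0588165 = 0.215778.

0.216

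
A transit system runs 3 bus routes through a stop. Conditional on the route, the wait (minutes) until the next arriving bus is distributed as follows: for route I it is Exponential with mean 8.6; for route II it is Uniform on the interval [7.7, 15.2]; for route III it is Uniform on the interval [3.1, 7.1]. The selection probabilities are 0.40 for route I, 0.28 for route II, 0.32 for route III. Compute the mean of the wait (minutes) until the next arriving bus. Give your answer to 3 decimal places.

8.278

Component means — I: 8.6; II: 11.45; III: 5.1.
E[X] = 0.4·8.6 + 0.28·11.45 + 0.32·5.1 = 8.278.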